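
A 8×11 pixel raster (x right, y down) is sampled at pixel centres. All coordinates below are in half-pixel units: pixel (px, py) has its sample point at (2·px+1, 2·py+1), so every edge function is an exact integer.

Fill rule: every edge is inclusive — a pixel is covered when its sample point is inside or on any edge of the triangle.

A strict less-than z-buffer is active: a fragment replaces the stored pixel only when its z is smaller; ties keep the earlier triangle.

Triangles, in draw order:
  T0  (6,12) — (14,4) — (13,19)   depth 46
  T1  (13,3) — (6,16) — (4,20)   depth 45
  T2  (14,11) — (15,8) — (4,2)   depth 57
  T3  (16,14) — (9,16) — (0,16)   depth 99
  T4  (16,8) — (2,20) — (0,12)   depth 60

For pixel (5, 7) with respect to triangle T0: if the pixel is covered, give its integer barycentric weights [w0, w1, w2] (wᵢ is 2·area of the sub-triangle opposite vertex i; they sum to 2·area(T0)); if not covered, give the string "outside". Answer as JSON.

T0:
  2·area = 112
  edge (6, 12)→(14, 4): d=(8,-8) inclusive
  edge (14, 4)→(13, 19): d=(-1,15) inclusive
  edge (13, 19)→(6, 12): d=(-7,-7) inclusive
    (7,1)@(15, 3): e=[0,-14,126] → ·  [on edge]
    (6,2)@(13, 5): e=[0,14,98] → #  [on edge]
    (7,2)@(15, 5): e=[16,-16,112] → ·
    (0,3)@(1, 7): e=[-80,192,0] → ·  [on edge]
    (5,3)@(11, 7): e=[0,42,70] → #  [on edge]
    (7,3)@(15, 7): e=[32,-18,98] → ·
    (1,4)@(3, 9): e=[-48,160,0] → ·  [on edge]
    (4,4)@(9, 9): e=[0,70,42] → #  [on edge]
    (7,4)@(15, 9): e=[48,-20,84] → ·
    (2,5)@(5, 11): e=[-16,128,0] → ·  [on edge]
    (3,5)@(7, 11): e=[0,98,14] → #  [on edge]
    (7,5)@(15, 11): e=[64,-22,70] → ·
    (2,6)@(5, 13): e=[0,126,-14] → ·  [on edge]
    (3,6)@(7, 13): e=[16,96,0] → #  [on edge]
    (1,7)@(3, 15): e=[0,154,-42] → ·  [on edge]
    (4,7)@(9, 15): e=[48,64,0] → #  [on edge]
    (0,8)@(1, 17): e=[0,182,-70] → ·  [on edge]
    (5,8)@(11, 17): e=[80,32,0] → #  [on edge]
    (6,9)@(13, 19): e=[112,0,0] → #  [on edge]
    (7,10)@(15, 21): e=[144,-32,0] → ·  [on edge]
  covered (20 px):
    · · · · · · · ·
    · · · · · · · ·
    · · · · · · # ·
    · · · · · # # ·
    · · · · # # # ·
    · · · # # # # ·
    · · · # # # # ·
    · · · · # # # ·
    · · · · · # # ·
    · · · · · · # ·
    · · · · · · · ·
T1:
  2·area = 2  (B↔C swapped to make it positive)
  edge (13, 3)→(4, 20): d=(-9,17) inclusive
  edge (4, 20)→(6, 16): d=(2,-4) inclusive
  edge (6, 16)→(13, 3): d=(7,-13) inclusive
    (6,1)@(13, 3): e=[0,2,0] → #  [on edge]
    (7,1)@(15, 3): e=[-34,10,26] → ·
    (6,2)@(13, 5): e=[-18,6,14] → ·
  covered (1 px):
    · · · · · · · ·
    · · · · · · # ·
    · · · · · · · ·
    · · · · · · · ·
    · · · · · · · ·
    · · · · · · · ·
    · · · · · · · ·
    · · · · · · · ·
    · · · · · · · ·
    · · · · · · · ·
    · · · · · · · ·
T2:
  2·area = 39  (B↔C swapped to make it positive)
  edge (14, 11)→(4, 2): d=(-10,-9) inclusive
  edge (4, 2)→(15, 8): d=(11,6) inclusive
  edge (15, 8)→(14, 11): d=(-1,3) inclusive
    (4,2)@(9, 5): e=[15,3,21] → #
    (5,2)@(11, 5): e=[33,-9,15] → ·
    (4,3)@(9, 7): e=[-5,25,19] → ·
    (5,3)@(11, 7): e=[13,13,13] → #
    (6,3)@(13, 7): e=[31,1,7] → #
    (7,3)@(15, 7): e=[49,-11,1] → ·
    (5,4)@(11, 9): e=[-7,35,11] → ·
    (6,4)@(13, 9): e=[11,23,5] → #
    (7,4)@(15, 9): e=[29,11,-1] → ·
    (6,5)@(13, 11): e=[-9,45,3] → ·
  covered (4 px):
    · · · · · · · ·
    · · · · · · · ·
    · · · · # · · ·
    · · · · · # # ·
    · · · · · · # ·
    · · · · · · · ·
    · · · · · · · ·
    · · · · · · · ·
    · · · · · · · ·
    · · · · · · · ·
    · · · · · · · ·
T3:
  2·area = 18
  edge (16, 14)→(9, 16): d=(-7,2) inclusive
  edge (9, 16)→(0, 16): d=(-9,0) inclusive
  edge (0, 16)→(16, 14): d=(16,-2) inclusive
    (4,7)@(9, 15): e=[7,9,2] → #
    (5,7)@(11, 15): e=[3,9,6] → #
    (6,7)@(13, 15): e=[-1,9,10] → ·
    (4,8)@(9, 17): e=[-7,-9,34] → ·
    (5,8)@(11, 17): e=[-11,-9,38] → ·
  covered (2 px):
    · · · · · · · ·
    · · · · · · · ·
    · · · · · · · ·
    · · · · · · · ·
    · · · · · · · ·
    · · · · · · · ·
    · · · · · · · ·
    · · · · # # · ·
    · · · · · · · ·
    · · · · · · · ·
    · · · · · · · ·
T4:
  2·area = 136
  edge (16, 8)→(2, 20): d=(-14,12) inclusive
  edge (2, 20)→(0, 12): d=(-2,-8) inclusive
  edge (0, 12)→(16, 8): d=(16,-4) inclusive
    (6,4)@(13, 9): e=[22,110,4] → #
    (7,4)@(15, 9): e=[-2,126,12] → ·
    (2,5)@(5, 11): e=[90,42,4] → #
    (3,5)@(7, 11): e=[66,58,12] → #
    (4,5)@(9, 11): e=[42,74,20] → #
    (5,5)@(11, 11): e=[18,90,28] → #
    (6,5)@(13, 11): e=[-6,106,36] → ·
    (0,6)@(1, 13): e=[110,6,20] → #
    (1,6)@(3, 13): e=[86,22,28] → #
    (5,6)@(11, 13): e=[-10,86,60] → ·
    (0,7)@(1, 15): e=[82,2,52] → #
    (4,7)@(9, 15): e=[-14,66,84] → ·
  covered (17 px):
    · · · · · · · ·
    · · · · · · · ·
    · · · · · · · ·
    · · · · · · · ·
    · · · · · · # ·
    · · # # # # · ·
    # # # # # · · ·
    # # # # · · · ·
    · # # · · · · ·
    · # · · · · · ·
    · · · · · · · ·

Final: [34,14,64]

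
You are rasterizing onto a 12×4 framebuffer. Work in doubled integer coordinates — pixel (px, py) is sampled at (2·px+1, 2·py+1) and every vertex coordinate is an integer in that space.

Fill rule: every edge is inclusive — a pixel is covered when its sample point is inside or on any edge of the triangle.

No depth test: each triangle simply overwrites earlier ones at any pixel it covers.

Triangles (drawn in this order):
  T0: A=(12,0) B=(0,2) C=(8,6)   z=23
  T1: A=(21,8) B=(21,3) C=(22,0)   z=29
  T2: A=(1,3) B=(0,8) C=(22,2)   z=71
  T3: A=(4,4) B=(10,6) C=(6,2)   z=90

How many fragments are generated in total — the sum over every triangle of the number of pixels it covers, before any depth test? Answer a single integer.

T0:
  2·area = 64  (B↔C swapped to make it positive)
  edge (12, 0)→(8, 6): d=(-4,6) inclusive
  edge (8, 6)→(0, 2): d=(-8,-4) inclusive
  edge (0, 2)→(12, 0): d=(12,-2) inclusive
    (3,0)@(7, 1): e=[26,36,2] → #
    (4,0)@(9, 1): e=[14,44,6] → #
    (5,0)@(11, 1): e=[2,52,10] → #
    (6,0)@(13, 1): e=[-10,60,14] → ·
    (1,1)@(3, 3): e=[42,4,18] → #
    (2,1)@(5, 3): e=[30,12,22] → #
    (5,1)@(11, 3): e=[-6,36,34] → ·
    (1,2)@(3, 5): e=[34,-12,42] → ·
    (2,2)@(5, 5): e=[22,-4,46] → ·
    (3,2)@(7, 5): e=[10,4,50] → #
    (4,2)@(9, 5): e=[-2,12,54] → ·
    (3,3)@(7, 7): e=[2,-12,74] → ·
  covered (8 px):
    · · · # # # · · · · · ·
    · # # # # · · · · · · ·
    · · · # · · · · · · · ·
    · · · · · · · · · · · ·
T1:
  2·area = 5
  edge (21, 8)→(21, 3): d=(0,-5) inclusive
  edge (21, 3)→(22, 0): d=(1,-3) inclusive
  edge (22, 0)→(21, 8): d=(-1,8) inclusive
    (10,0)@(21, 1): e=[0,-2,7] → ·  [on edge]
    (10,1)@(21, 3): e=[0,0,5] → #  [on edge]
    (11,1)@(23, 3): e=[10,6,-11] → ·
    (10,2)@(21, 5): e=[0,2,3] → #  [on edge]
    (11,2)@(23, 5): e=[10,8,-13] → ·
    (10,3)@(21, 7): e=[0,4,1] → #  [on edge]
    (11,3)@(23, 7): e=[10,10,-15] → ·
  covered (3 px):
    · · · · · · · · · · · ·
    · · · · · · · · · · # ·
    · · · · · · · · · · # ·
    · · · · · · · · · · # ·
T2:
  2·area = 104  (B↔C swapped to make it positive)
  edge (1, 3)→(22, 2): d=(21,-1) inclusive
  edge (22, 2)→(0, 8): d=(-22,6) inclusive
  edge (0, 8)→(1, 3): d=(1,-5) inclusive
    (0,1)@(1, 3): e=[0,104,0] → #  [on edge]
    (1,1)@(3, 3): e=[2,92,10] → #
    (2,1)@(5, 3): e=[4,80,20] → #
    (3,1)@(7, 3): e=[6,68,30] → #
    (4,1)@(9, 3): e=[8,56,40] → #
    (5,1)@(11, 3): e=[10,44,50] → #
    (6,1)@(13, 3): e=[12,32,60] → #
    (7,1)@(15, 3): e=[14,20,70] → #
    (8,1)@(17, 3): e=[16,8,80] → #
    (9,1)@(19, 3): e=[18,-4,90] → ·
    (0,2)@(1, 5): e=[42,60,2] → #
    (5,2)@(11, 5): e=[52,0,52] → #  [on edge]
  covered (17 px):
    · · · · · · · · · · · ·
    # # # # # # # # # · · ·
    # # # # # # · · · · · ·
    # # · · · · · · · · · ·
T3:
  2·area = 16  (B↔C swapped to make it positive)
  edge (4, 4)→(6, 2): d=(2,-2) inclusive
  edge (6, 2)→(10, 6): d=(4,4) inclusive
  edge (10, 6)→(4, 4): d=(-6,-2) inclusive
    (2,0)@(5, 1): e=[-4,0,20] → ·  [on edge]
    (3,0)@(7, 1): e=[0,-8,24] → ·  [on edge]
    (0,1)@(1, 3): e=[-8,24,0] → ·  [on edge]
    (2,1)@(5, 3): e=[0,8,8] → #  [on edge]
    (3,1)@(7, 3): e=[4,0,12] → #  [on edge]
    (4,1)@(9, 3): e=[8,-8,16] → ·
    (1,2)@(3, 5): e=[0,24,-8] → ·  [on edge]
    (2,2)@(5, 5): e=[4,16,-4] → ·
    (3,2)@(7, 5): e=[8,8,0] → #  [on edge]
    (4,2)@(9, 5): e=[12,0,4] → #  [on edge]
    (5,2)@(11, 5): e=[16,-8,8] → ·
    (0,3)@(1, 7): e=[0,40,-24] → ·  [on edge]
    (5,3)@(11, 7): e=[20,0,-4] → ·  [on edge]
    (6,3)@(13, 7): e=[24,-8,0] → ·  [on edge]
  covered (4 px):
    · · · · · · · · · · · ·
    · · # # · · · · · · · ·
    · · · # # · · · · · · ·
    · · · · · · · · · · · ·

Result: 32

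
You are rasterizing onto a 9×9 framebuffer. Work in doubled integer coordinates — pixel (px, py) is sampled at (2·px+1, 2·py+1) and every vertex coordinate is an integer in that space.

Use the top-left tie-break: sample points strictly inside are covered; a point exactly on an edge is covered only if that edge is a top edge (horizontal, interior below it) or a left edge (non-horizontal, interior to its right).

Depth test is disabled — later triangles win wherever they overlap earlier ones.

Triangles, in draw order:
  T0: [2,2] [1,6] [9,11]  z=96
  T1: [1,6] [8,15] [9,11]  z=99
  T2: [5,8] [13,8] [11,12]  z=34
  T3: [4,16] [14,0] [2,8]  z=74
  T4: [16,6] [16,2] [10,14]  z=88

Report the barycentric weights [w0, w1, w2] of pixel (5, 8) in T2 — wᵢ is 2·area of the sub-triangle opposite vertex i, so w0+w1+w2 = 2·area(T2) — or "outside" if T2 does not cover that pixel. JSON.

T0:
  2·area = 37  (B↔C swapped to make it positive)
  edge (2, 2)→(9, 11): d=(7,9) right/bottom  bias=-1
  edge (9, 11)→(1, 6): d=(-8,-5) top-left  bias=+0
  edge (1, 6)→(2, 2): d=(1,-4) top-left  bias=+0
    (1,2)@(3, 5): e=[12,18,7] → #
    (2,2)@(5, 5): e=[-6,28,15] → ·
    (1,3)@(3, 7): e=[26,2,9] → #
    (2,3)@(5, 7): e=[8,12,17] → #
    (3,3)@(7, 7): e=[-10,22,25] → ·
    (1,4)@(3, 9): e=[40,-14,11] → ·
    (2,4)@(5, 9): e=[22,-4,19] → ·
    (3,4)@(7, 9): e=[4,6,27] → #
    (4,4)@(9, 9): e=[-14,16,35] → ·
    (3,5)@(7, 11): e=[18,-10,29] → ·
    (4,5)@(9, 11): e=[0,0,37] → ·  [on edge]
  covered (4 px):
    · · · · · · · · ·
    · · · · · · · · ·
    · # · · · · · · ·
    · # # · · · · · ·
    · · · # · · · · ·
    · · · · · · · · ·
    · · · · · · · · ·
    · · · · · · · · ·
    · · · · · · · · ·
T1:
  2·area = 37  (B↔C swapped to make it positive)
  edge (1, 6)→(9, 11): d=(8,5) right/bottom  bias=-1
  edge (9, 11)→(8, 15): d=(-1,4) right/bottom  bias=-1
  edge (8, 15)→(1, 6): d=(-7,-9) top-left  bias=+0
    (5,1)@(11, 3): e=[-74,0,111] → ·  [on edge]
    (2,4)@(5, 9): e=[4,18,15] → #
    (3,4)@(7, 9): e=[-6,10,33] → ·
    (2,5)@(5, 11): e=[20,16,1] → #
    (3,5)@(7, 11): e=[10,8,19] → #
    (4,5)@(9, 11): e=[0,0,37] → ·  [on edge]
    (2,6)@(5, 13): e=[36,14,-13] → ·
    (3,6)@(7, 13): e=[26,6,5] → #
    (4,6)@(9, 13): e=[16,-2,23] → ·
    (3,7)@(7, 15): e=[42,4,-9] → ·
  covered (4 px):
    · · · · · · · · ·
    · · · · · · · · ·
    · · · · · · · · ·
    · · · · · · · · ·
    · · # · · · · · ·
    · · # # · · · · ·
    · · · # · · · · ·
    · · · · · · · · ·
    · · · · · · · · ·
T2:
  2·area = 32
  edge (5, 8)→(13, 8): d=(8,0) top-left  bias=+0
  edge (13, 8)→(11, 12): d=(-2,4) right/bottom  bias=-1
  edge (11, 12)→(5, 8): d=(-6,-4) top-left  bias=+0
    (3,4)@(7, 9): e=[8,22,2] → #
    (4,4)@(9, 9): e=[8,14,10] → #
    (5,4)@(11, 9): e=[8,6,18] → #
    (6,4)@(13, 9): e=[8,-2,26] → ·
    (3,5)@(7, 11): e=[24,18,-10] → ·
    (4,5)@(9, 11): e=[24,10,-2] → ·
    (5,5)@(11, 11): e=[24,2,6] → #
    (6,5)@(13, 11): e=[24,-6,14] → ·
    (5,6)@(11, 13): e=[40,-2,-6] → ·
  covered (4 px):
    · · · · · · · · ·
    · · · · · · · · ·
    · · · · · · · · ·
    · · · · · · · · ·
    · · · # # # · · ·
    · · · · · # · · ·
    · · · · · · · · ·
    · · · · · · · · ·
    · · · · · · · · ·
T3:
  2·area = 112  (B↔C swapped to make it positive)
  edge (4, 16)→(2, 8): d=(-2,-8) top-left  bias=+0
  edge (2, 8)→(14, 0): d=(12,-8) top-left  bias=+0
  edge (14, 0)→(4, 16): d=(-10,16) right/bottom  bias=-1
    (6,0)@(13, 1): e=[102,4,6] → #
    (7,0)@(15, 1): e=[118,20,-26] → ·
    (5,1)@(11, 3): e=[82,12,18] → #
    (6,1)@(13, 3): e=[98,28,-14] → ·
    (3,2)@(7, 5): e=[46,4,62] → #
    (4,2)@(9, 5): e=[62,20,30] → #
    (5,2)@(11, 5): e=[78,36,-2] → ·
    (2,3)@(5, 7): e=[26,12,74] → #
    (5,3)@(11, 7): e=[74,60,-22] → ·
    (1,4)@(3, 9): e=[6,20,86] → #
    (4,4)@(9, 9): e=[54,68,-10] → ·
    (1,5)@(3, 11): e=[2,44,66] → #
  covered (14 px):
    · · · · · · # · ·
    · · · · · # · · ·
    · · · # # · · · ·
    · · # # # · · · ·
    · # # # · · · · ·
    · # # # · · · · ·
    · · # · · · · · ·
    · · · · · · · · ·
    · · · · · · · · ·
T4:
  2·area = 24  (B↔C swapped to make it positive)
  edge (16, 6)→(10, 14): d=(-6,8) right/bottom  bias=-1
  edge (10, 14)→(16, 2): d=(6,-12) top-left  bias=+0
  edge (16, 2)→(16, 6): d=(0,4) right/bottom  bias=-1
    (7,2)@(15, 5): e=[14,6,4] → #
    (8,2)@(17, 5): e=[-2,30,-4] → ·
    (7,3)@(15, 7): e=[2,18,4] → #
    (8,3)@(17, 7): e=[-14,42,-4] → ·
    (6,4)@(13, 9): e=[6,6,12] → #
    (7,4)@(15, 9): e=[-10,30,4] → ·
    (6,5)@(13, 11): e=[-6,18,12] → ·
  covered (3 px):
    · · · · · · · · ·
    · · · · · · · · ·
    · · · · · · · # ·
    · · · · · · · # ·
    · · · · · · # · ·
    · · · · · · · · ·
    · · · · · · · · ·
    · · · · · · · · ·
    · · · · · · · · ·

Answer: "outside"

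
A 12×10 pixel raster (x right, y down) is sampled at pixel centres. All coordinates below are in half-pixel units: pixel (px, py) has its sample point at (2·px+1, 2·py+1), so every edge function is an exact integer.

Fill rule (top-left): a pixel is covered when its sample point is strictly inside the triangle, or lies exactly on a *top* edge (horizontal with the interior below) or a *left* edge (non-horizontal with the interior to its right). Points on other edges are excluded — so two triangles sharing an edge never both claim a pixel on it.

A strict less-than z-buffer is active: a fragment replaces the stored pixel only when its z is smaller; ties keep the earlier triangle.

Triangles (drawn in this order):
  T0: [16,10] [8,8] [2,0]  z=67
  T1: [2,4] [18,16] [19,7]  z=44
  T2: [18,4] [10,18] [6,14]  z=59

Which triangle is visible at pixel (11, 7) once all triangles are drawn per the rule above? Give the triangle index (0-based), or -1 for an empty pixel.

T0:
  2·area = 52
  edge (16, 10)→(8, 8): d=(-8,-2) top-left  bias=+0
  edge (8, 8)→(2, 0): d=(-6,-8) top-left  bias=+0
  edge (2, 0)→(16, 10): d=(14,10) right/bottom  bias=-1
    (1,0)@(3, 1): e=[46,2,4] → X
    (2,0)@(5, 1): e=[50,18,-16] → .
    (1,1)@(3, 3): e=[30,-10,32] → .
    (2,1)@(5, 3): e=[34,6,12] → X
    (3,1)@(7, 3): e=[38,22,-8] → .
    (2,2)@(5, 5): e=[18,-6,40] → .
    (3,2)@(7, 5): e=[22,10,20] → X
    (4,2)@(9, 5): e=[26,26,0] → .  [on edge]
    (3,3)@(7, 7): e=[6,-2,48] → .
    (4,3)@(9, 7): e=[10,14,28] → X
    (5,3)@(11, 7): e=[14,30,8] → X
    (6,3)@(13, 7): e=[18,46,-12] → .
    (11,7)@(23, 15): e=[-26,78,0] → .  [on edge]
  covered (6 px):
    . X . . . . . . . . . .
    . . X . . . . . . . . .
    . . . X . . . . . . . .
    . . . . X X . . . . . .
    . . . . . . X . . . . .
    . . . . . . . . . . . .
    . . . . . . . . . . . .
    . . . . . . . . . . . .
    . . . . . . . . . . . .
    . . . . . . . . . . . .
T1:
  2·area = 156  (B↔C swapped to make it positive)
  edge (2, 4)→(19, 7): d=(17,3) right/bottom  bias=-1
  edge (19, 7)→(18, 16): d=(-1,9) right/bottom  bias=-1
  edge (18, 16)→(2, 4): d=(-16,-12) top-left  bias=+0
    (2,2)@(5, 5): e=[8,128,20] → X
    (3,2)@(7, 5): e=[2,110,44] → X
    (4,2)@(9, 5): e=[-4,92,68] → .
    (2,3)@(5, 7): e=[42,126,-12] → .
    (3,3)@(7, 7): e=[36,108,12] → X
    (4,3)@(9, 7): e=[30,90,36] → X
    (5,3)@(11, 7): e=[24,72,60] → X
    (6,3)@(13, 7): e=[18,54,84] → X
    (7,3)@(15, 7): e=[12,36,108] → X
    (8,3)@(17, 7): e=[6,18,132] → X
    (9,3)@(19, 7): e=[0,0,156] → .  [on edge]
    (3,4)@(7, 9): e=[70,106,-20] → .
  covered (19 px):
    . . . . . . . . . . . .
    . . . . . . . . . . . .
    . . X X . . . . . . . .
    . . . X X X X X X . . .
    . . . . X X X X X . . .
    . . . . . . X X X . . .
    . . . . . . . X X . . .
    . . . . . . . . X . . .
    . . . . . . . . . . . .
    . . . . . . . . . . . .
T2:
  2·area = 88
  edge (18, 4)→(10, 18): d=(-8,14) right/bottom  bias=-1
  edge (10, 18)→(6, 14): d=(-4,-4) top-left  bias=+0
  edge (6, 14)→(18, 4): d=(12,-10) top-left  bias=+0
    (8,2)@(17, 5): e=[6,80,2] → X
    (9,2)@(19, 5): e=[-22,88,22] → .
    (7,3)@(15, 7): e=[18,64,6] → X
    (8,3)@(17, 7): e=[-10,72,26] → .
    (0,4)@(1, 9): e=[198,0,-110] → .  [on edge]
    (6,4)@(13, 9): e=[30,48,10] → X
    (8,4)@(17, 9): e=[-26,64,50] → .
    (1,5)@(3, 11): e=[154,0,-66] → .  [on edge]
    (5,5)@(11, 11): e=[42,32,14] → X
    (7,5)@(15, 11): e=[-14,48,54] → .
    (2,6)@(5, 13): e=[110,0,-22] → .  [on edge]
    (4,6)@(9, 13): e=[54,16,18] → X
    (3,7)@(7, 15): e=[66,0,22] → X  [on edge]
    (4,8)@(9, 17): e=[22,0,66] → X  [on edge]
    (5,9)@(11, 19): e=[-22,0,110] → .  [on edge]
  covered (12 px):
    . . . . . . . . . . . .
    . . . . . . . . . . . .
    . . . . . . . . X . . .
    . . . . . . . X . . . .
    . . . . . . X X . . . .
    . . . . . X X . . . . .
    . . . . X X . . . . . .
    . . . X X X . . . . . .
    . . . . X . . . . . . .
    . . . . . . . . . . . .

Z-buffer (winner per pixel, '.' = empty):
  . 0 . . . . . . . . . .
  . . 0 . . . . . . . . .
  . . 1 1 . . . . 2 . . .
  . . . 1 1 1 1 1 1 . . .
  . . . . 1 1 1 1 1 . . .
  . . . . . 2 1 1 1 . . .
  . . . . 2 2 . 1 1 . . .
  . . . 2 2 2 . . 1 . . .
  . . . . 2 . . . . . . .
  . . . . . . . . . . . .

Final: -1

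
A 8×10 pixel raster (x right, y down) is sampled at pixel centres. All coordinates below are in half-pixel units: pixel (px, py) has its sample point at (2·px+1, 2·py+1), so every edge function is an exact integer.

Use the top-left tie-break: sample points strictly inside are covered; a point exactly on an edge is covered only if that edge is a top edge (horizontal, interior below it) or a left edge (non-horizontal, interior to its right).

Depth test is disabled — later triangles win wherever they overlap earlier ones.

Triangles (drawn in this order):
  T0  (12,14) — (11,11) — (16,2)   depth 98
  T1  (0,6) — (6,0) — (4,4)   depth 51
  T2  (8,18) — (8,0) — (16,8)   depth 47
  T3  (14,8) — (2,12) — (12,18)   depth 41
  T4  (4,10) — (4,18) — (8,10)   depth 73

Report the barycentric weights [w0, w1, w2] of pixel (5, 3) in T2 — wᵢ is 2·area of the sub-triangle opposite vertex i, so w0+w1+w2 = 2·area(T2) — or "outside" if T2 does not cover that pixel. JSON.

T0:
  2·area = 24
  edge (12, 14)→(11, 11): d=(-1,-3) top-left  bias=+0
  edge (11, 11)→(16, 2): d=(5,-9) top-left  bias=+0
  edge (16, 2)→(12, 14): d=(-4,12) right/bottom  bias=-1
    (4,2)@(9, 5): e=[0,-48,72] → ·  [on edge]
    (7,2)@(15, 5): e=[18,6,0] → ·  [on edge]
    (6,4)@(13, 9): e=[8,8,8] → █
    (7,4)@(15, 9): e=[14,26,-16] → ·
    (5,5)@(11, 11): e=[0,0,24] → █  [on edge]
    (6,5)@(13, 11): e=[6,18,0] → ·  [on edge]
    (5,6)@(11, 13): e=[-2,10,16] → ·
    (5,8)@(11, 17): e=[-6,30,0] → ·  [on edge]
    (6,8)@(13, 17): e=[0,48,-24] → ·  [on edge]
  covered (2 px):
    · · · · · · · ·
    · · · · · · · ·
    · · · · · · · ·
    · · · · · · · ·
    · · · · · · █ ·
    · · · · · █ · ·
    · · · · · · · ·
    · · · · · · · ·
    · · · · · · · ·
    · · · · · · · ·
T1:
  2·area = 12
  edge (0, 6)→(6, 0): d=(6,-6) top-left  bias=+0
  edge (6, 0)→(4, 4): d=(-2,4) right/bottom  bias=-1
  edge (4, 4)→(0, 6): d=(-4,2) right/bottom  bias=-1
    (2,0)@(5, 1): e=[0,2,10] → █  [on edge]
    (3,0)@(7, 1): e=[12,-6,6] → ·
    (1,1)@(3, 3): e=[0,6,6] → █  [on edge]
    (2,1)@(5, 3): e=[12,-2,2] → ·
    (0,2)@(1, 5): e=[0,10,2] → █  [on edge]
    (1,2)@(3, 5): e=[12,2,-2] → ·
    (0,3)@(1, 7): e=[12,6,-6] → ·
  covered (3 px):
    · · █ · · · · ·
    · █ · · · · · ·
    █ · · · · · · ·
    · · · · · · · ·
    · · · · · · · ·
    · · · · · · · ·
    · · · · · · · ·
    · · · · · · · ·
    · · · · · · · ·
    · · · · · · · ·
T2:
  2·area = 144
  edge (8, 18)→(8, 0): d=(0,-18) top-left  bias=+0
  edge (8, 0)→(16, 8): d=(8,8) right/bottom  bias=-1
  edge (16, 8)→(8, 18): d=(-8,10) right/bottom  bias=-1
    (4,0)@(9, 1): e=[18,0,126] → ·  [on edge]
    (4,1)@(9, 3): e=[18,16,110] → █
    (5,1)@(11, 3): e=[54,0,90] → ·  [on edge]
    (4,2)@(9, 5): e=[18,32,94] → █
    (5,2)@(11, 5): e=[54,16,74] → █
    (6,2)@(13, 5): e=[90,0,54] → ·  [on edge]
    (4,3)@(9, 7): e=[18,48,78] → █
    (6,3)@(13, 7): e=[90,16,38] → █
    (7,3)@(15, 7): e=[126,0,18] → ·  [on edge]
    (4,4)@(9, 9): e=[18,64,62] → █
    (7,4)@(15, 9): e=[126,16,2] → █
    (4,5)@(9, 11): e=[18,80,46] → █
  covered (16 px):
    · · · · · · · ·
    · · · · █ · · ·
    · · · · █ █ · ·
    · · · · █ █ █ ·
    · · · · █ █ █ █
    · · · · █ █ █ ·
    · · · · █ █ · ·
    · · · · █ · · ·
    · · · · · · · ·
    · · · · · · · ·
T3:
  2·area = 112  (B↔C swapped to make it positive)
  edge (14, 8)→(12, 18): d=(-2,10) right/bottom  bias=-1
  edge (12, 18)→(2, 12): d=(-10,-6) top-left  bias=+0
  edge (2, 12)→(14, 8): d=(12,-4) top-left  bias=+0
    (7,1)@(15, 3): e=[0,168,-56] → ·  [on edge]
    (5,4)@(11, 9): e=[28,84,0] → █  [on edge]
    (6,4)@(13, 9): e=[8,96,8] → █
    (7,4)@(15, 9): e=[-12,108,16] → ·
    (2,5)@(5, 11): e=[84,28,0] → █  [on edge]
    (3,5)@(7, 11): e=[64,40,8] → █
    (4,5)@(9, 11): e=[44,52,16] → █
    (7,5)@(15, 11): e=[-16,88,40] → ·
    (2,6)@(5, 13): e=[80,8,24] → █
    (6,6)@(13, 13): e=[0,56,56] → ·  [on edge]
    (2,7)@(5, 15): e=[76,-12,48] → ·
    (3,7)@(7, 15): e=[56,0,56] → █  [on edge]
  covered (15 px):
    · · · · · · · ·
    · · · · · · · ·
    · · · · · · · ·
    · · · · · · · ·
    · · · · · █ █ ·
    · · █ █ █ █ █ ·
    · · █ █ █ █ · ·
    · · · █ █ █ · ·
    · · · · · █ · ·
    · · · · · · · ·
T4:
  2·area = 32  (B↔C swapped to make it positive)
  edge (4, 10)→(8, 10): d=(4,0) top-left  bias=+0
  edge (8, 10)→(4, 18): d=(-4,8) right/bottom  bias=-1
  edge (4, 18)→(4, 10): d=(0,-8) top-left  bias=+0
    (2,5)@(5, 11): e=[4,20,8] → █
    (3,5)@(7, 11): e=[4,4,24] → █
    (4,5)@(9, 11): e=[4,-12,40] → ·
    (2,6)@(5, 13): e=[12,12,8] → █
    (3,6)@(7, 13): e=[12,-4,24] → ·
    (2,7)@(5, 15): e=[20,4,8] → █
    (3,7)@(7, 15): e=[20,-12,24] → ·
    (2,8)@(5, 17): e=[28,-4,8] → ·
  covered (4 px):
    · · · · · · · ·
    · · · · · · · ·
    · · · · · · · ·
    · · · · · · · ·
    · · · · · · · ·
    · · █ █ · · · ·
    · · █ · · · · ·
    · · █ · · · · ·
    · · · · · · · ·
    · · · · · · · ·

Final: [32,58,54]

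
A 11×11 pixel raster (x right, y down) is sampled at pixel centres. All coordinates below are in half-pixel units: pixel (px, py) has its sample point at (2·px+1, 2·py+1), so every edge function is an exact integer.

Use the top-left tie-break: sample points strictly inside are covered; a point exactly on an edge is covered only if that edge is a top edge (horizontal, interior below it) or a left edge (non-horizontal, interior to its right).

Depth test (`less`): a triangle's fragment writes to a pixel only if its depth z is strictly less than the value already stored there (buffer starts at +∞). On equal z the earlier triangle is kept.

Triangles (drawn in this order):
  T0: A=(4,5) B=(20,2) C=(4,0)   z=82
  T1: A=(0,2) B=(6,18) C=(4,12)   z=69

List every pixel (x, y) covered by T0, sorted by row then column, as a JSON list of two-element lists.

T0:
  2·area = 80  (B↔C swapped to make it positive)
  edge (4, 5)→(4, 0): d=(0,-5) top-left  bias=+0
  edge (4, 0)→(20, 2): d=(16,2) right/bottom  bias=-1
  edge (20, 2)→(4, 5): d=(-16,3) right/bottom  bias=-1
    (2,0)@(5, 1): e=[5,14,61] → #
    (3,0)@(7, 1): e=[15,10,55] → #
    (4,0)@(9, 1): e=[25,6,49] → #
    (5,0)@(11, 1): e=[35,2,43] → #
    (6,0)@(13, 1): e=[45,-2,37] → ·
    (2,1)@(5, 3): e=[5,46,29] → #
    (6,1)@(13, 3): e=[45,30,5] → #
    (7,1)@(15, 3): e=[55,26,-1] → ·
    (2,2)@(5, 5): e=[5,78,-3] → ·
    (3,2)@(7, 5): e=[15,74,-9] → ·
    (4,2)@(9, 5): e=[25,70,-15] → ·
    (5,2)@(11, 5): e=[35,66,-21] → ·
  covered (9 px):
    · · # # # # · · · · ·
    · · # # # # # · · · ·
    · · · · · · · · · · ·
    · · · · · · · · · · ·
    · · · · · · · · · · ·
    · · · · · · · · · · ·
    · · · · · · · · · · ·
    · · · · · · · · · · ·
    · · · · · · · · · · ·
    · · · · · · · · · · ·
    · · · · · · · · · · ·
T1:
  2·area = 4  (B↔C swapped to make it positive)
  edge (0, 2)→(4, 12): d=(4,10) right/bottom  bias=-1
  edge (4, 12)→(6, 18): d=(2,6) right/bottom  bias=-1
  edge (6, 18)→(0, 2): d=(-6,-16) top-left  bias=+0
    (0,1)@(1, 3): e=[-6,0,10] → ·  [on edge]
    (1,4)@(3, 9): e=[-2,0,6] → ·  [on edge]
    (2,7)@(5, 15): e=[2,0,2] → ·  [on edge]
    (3,10)@(7, 21): e=[6,0,-2] → ·  [on edge]
  covered (0 px):
    · · · · · · · · · · ·
    · · · · · · · · · · ·
    · · · · · · · · · · ·
    · · · · · · · · · · ·
    · · · · · · · · · · ·
    · · · · · · · · · · ·
    · · · · · · · · · · ·
    · · · · · · · · · · ·
    · · · · · · · · · · ·
    · · · · · · · · · · ·
    · · · · · · · · · · ·

Result: [[2,0],[3,0],[4,0],[5,0],[2,1],[3,1],[4,1],[5,1],[6,1]]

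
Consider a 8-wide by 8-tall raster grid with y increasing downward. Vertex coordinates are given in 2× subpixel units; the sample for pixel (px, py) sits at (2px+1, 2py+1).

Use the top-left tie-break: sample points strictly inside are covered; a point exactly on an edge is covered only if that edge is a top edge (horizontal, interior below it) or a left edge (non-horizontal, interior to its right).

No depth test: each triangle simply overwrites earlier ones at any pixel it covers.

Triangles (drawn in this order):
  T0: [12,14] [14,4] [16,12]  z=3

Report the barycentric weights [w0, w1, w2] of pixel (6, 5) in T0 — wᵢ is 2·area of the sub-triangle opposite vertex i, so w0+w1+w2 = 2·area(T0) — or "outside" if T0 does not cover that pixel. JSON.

T0:
  2·area = 36
  edge (12, 14)→(14, 4): d=(2,-10) top-left  bias=+0
  edge (14, 4)→(16, 12): d=(2,8) right/bottom  bias=-1
  edge (16, 12)→(12, 14): d=(-4,2) right/bottom  bias=-1
    (6,4)@(13, 9): e=[0,18,18] → X  [on edge]
    (7,4)@(15, 9): e=[20,2,14] → X
    (6,5)@(13, 11): e=[4,22,10] → X
    (6,6)@(13, 13): e=[8,26,2] → X
    (7,6)@(15, 13): e=[28,10,-2] → .
    (6,7)@(13, 15): e=[12,30,-6] → .
  covered (5 px):
    . . . . . . . .
    . . . . . . . .
    . . . . . . . .
    . . . . . . . .
    . . . . . . X X
    . . . . . . X X
    . . . . . . X .
    . . . . . . . .

Result: [22,10,4]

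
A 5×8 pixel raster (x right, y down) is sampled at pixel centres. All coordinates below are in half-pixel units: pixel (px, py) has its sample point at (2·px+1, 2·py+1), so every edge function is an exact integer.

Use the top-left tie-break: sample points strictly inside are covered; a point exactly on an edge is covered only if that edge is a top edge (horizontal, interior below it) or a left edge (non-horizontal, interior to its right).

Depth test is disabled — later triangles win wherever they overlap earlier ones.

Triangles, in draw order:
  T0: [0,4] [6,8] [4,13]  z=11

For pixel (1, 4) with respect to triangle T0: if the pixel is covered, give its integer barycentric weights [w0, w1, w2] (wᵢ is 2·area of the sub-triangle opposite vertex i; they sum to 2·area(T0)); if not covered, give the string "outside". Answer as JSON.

T0:
  2·area = 38
  edge (0, 4)→(6, 8): d=(6,4) right/bottom  bias=-1
  edge (6, 8)→(4, 13): d=(-2,5) right/bottom  bias=-1
  edge (4, 13)→(0, 4): d=(-4,-9) top-left  bias=+0
    (0,2)@(1, 5): e=[2,31,5] → X
    (1,2)@(3, 5): e=[-6,21,23] → .
    (0,3)@(1, 7): e=[14,27,-3] → .
    (1,3)@(3, 7): e=[6,17,15] → X
    (2,3)@(5, 7): e=[-2,7,33] → .
    (1,4)@(3, 9): e=[18,13,7] → X
    (2,4)@(5, 9): e=[10,3,25] → X
    (3,4)@(7, 9): e=[2,-7,43] → .
    (1,5)@(3, 11): e=[30,9,-1] → .
    (2,5)@(5, 11): e=[22,-1,17] → .
  covered (4 px):
    . . . . .
    . . . . .
    X . . . .
    . X . . .
    . X X . .
    . . . . .
    . . . . .
    . . . . .

Final: [13,7,18]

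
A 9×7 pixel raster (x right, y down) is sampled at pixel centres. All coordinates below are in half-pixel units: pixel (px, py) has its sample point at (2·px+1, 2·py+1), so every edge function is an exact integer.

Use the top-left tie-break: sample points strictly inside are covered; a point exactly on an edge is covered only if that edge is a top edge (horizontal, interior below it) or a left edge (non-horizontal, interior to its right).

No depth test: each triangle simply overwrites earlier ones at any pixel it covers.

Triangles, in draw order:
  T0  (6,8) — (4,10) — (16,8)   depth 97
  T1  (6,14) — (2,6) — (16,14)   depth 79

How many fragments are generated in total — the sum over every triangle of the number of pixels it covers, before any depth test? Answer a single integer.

T0:
  2·area = 20  (B↔C swapped to make it positive)
  edge (6, 8)→(16, 8): d=(10,0) top-left  bias=+0
  edge (16, 8)→(4, 10): d=(-12,2) right/bottom  bias=-1
  edge (4, 10)→(6, 8): d=(2,-2) top-left  bias=+0
    (6,0)@(13, 1): e=[-70,90,0] → .  [on edge]
    (5,1)@(11, 3): e=[-50,70,0] → .  [on edge]
    (4,2)@(9, 5): e=[-30,50,0] → .  [on edge]
    (3,3)@(7, 7): e=[-10,30,0] → .  [on edge]
    (2,4)@(5, 9): e=[10,10,0] → X  [on edge]
    (3,4)@(7, 9): e=[10,6,4] → X
    (4,4)@(9, 9): e=[10,2,8] → X
    (5,4)@(11, 9): e=[10,-2,12] → .
    (1,5)@(3, 11): e=[30,-10,0] → .  [on edge]
    (2,5)@(5, 11): e=[30,-14,4] → .
    (3,5)@(7, 11): e=[30,-18,8] → .
    (4,5)@(9, 11): e=[30,-22,12] → .
    (0,6)@(1, 13): e=[50,-30,0] → .  [on edge]
  covered (3 px):
    . . . . . . . . .
    . . . . . . . . .
    . . . . . . . . .
    . . . . . . . . .
    . . X X X . . . .
    . . . . . . . . .
    . . . . . . . . .
T1:
  2·area = 80
  edge (6, 14)→(2, 6): d=(-4,-8) top-left  bias=+0
  edge (2, 6)→(16, 14): d=(14,8) right/bottom  bias=-1
  edge (16, 14)→(6, 14): d=(-10,0) right/bottom  bias=-1
    (1,3)@(3, 7): e=[4,6,70] → X
    (2,3)@(5, 7): e=[20,-10,70] → .
    (1,4)@(3, 9): e=[-4,34,50] → .
    (2,4)@(5, 9): e=[12,18,50] → X
    (3,4)@(7, 9): e=[28,2,50] → X
    (4,4)@(9, 9): e=[44,-14,50] → .
    (2,5)@(5, 11): e=[4,46,30] → X
    (4,5)@(9, 11): e=[36,14,30] → X
    (5,5)@(11, 11): e=[52,-2,30] → .
    (2,6)@(5, 13): e=[-4,74,10] → .
    (3,6)@(7, 13): e=[12,58,10] → X
    (5,6)@(11, 13): e=[44,26,10] → X
  covered (10 px):
    . . . . . . . . .
    . . . . . . . . .
    . . . . . . . . .
    . X . . . . . . .
    . . X X . . . . .
    . . X X X . . . .
    . . . X X X X . .

Answer: 13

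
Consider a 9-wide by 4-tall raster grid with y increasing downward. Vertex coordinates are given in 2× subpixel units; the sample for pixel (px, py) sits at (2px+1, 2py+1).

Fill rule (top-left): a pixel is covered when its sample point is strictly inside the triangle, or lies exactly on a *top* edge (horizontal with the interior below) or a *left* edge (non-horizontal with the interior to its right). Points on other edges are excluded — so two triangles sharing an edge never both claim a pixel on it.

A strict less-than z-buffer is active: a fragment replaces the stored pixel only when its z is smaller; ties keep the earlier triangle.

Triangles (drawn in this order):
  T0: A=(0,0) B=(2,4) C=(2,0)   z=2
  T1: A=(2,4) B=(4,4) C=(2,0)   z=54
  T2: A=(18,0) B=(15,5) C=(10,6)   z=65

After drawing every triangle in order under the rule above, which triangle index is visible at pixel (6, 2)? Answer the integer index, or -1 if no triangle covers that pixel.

T0:
  2·area = 8  (B↔C swapped to make it positive)
  edge (0, 0)→(2, 0): d=(2,0) top-left  bias=+0
  edge (2, 0)→(2, 4): d=(0,4) right/bottom  bias=-1
  edge (2, 4)→(0, 0): d=(-2,-4) top-left  bias=+0
    (0,0)@(1, 1): e=[2,4,2] → #
    (1,0)@(3, 1): e=[2,-4,10] → ·
    (0,1)@(1, 3): e=[6,4,-2] → ·
  covered (1 px):
    # · · · · · · · ·
    · · · · · · · · ·
    · · · · · · · · ·
    · · · · · · · · ·
T1:
  2·area = 8  (B↔C swapped to make it positive)
  edge (2, 4)→(2, 0): d=(0,-4) top-left  bias=+0
  edge (2, 0)→(4, 4): d=(2,4) right/bottom  bias=-1
  edge (4, 4)→(2, 4): d=(-2,0) right/bottom  bias=-1
    (1,1)@(3, 3): e=[4,2,2] → #
    (2,1)@(5, 3): e=[12,-6,2] → ·
    (1,2)@(3, 5): e=[4,6,-2] → ·
  covered (1 px):
    · · · · · · · · ·
    · # · · · · · · ·
    · · · · · · · · ·
    · · · · · · · · ·
T2:
  2·area = 22
  edge (18, 0)→(15, 5): d=(-3,5) right/bottom  bias=-1
  edge (15, 5)→(10, 6): d=(-5,1) right/bottom  bias=-1
  edge (10, 6)→(18, 0): d=(8,-6) top-left  bias=+0
    (8,0)@(17, 1): e=[2,18,2] → #
    (7,1)@(15, 3): e=[6,10,6] → #
    (8,1)@(17, 3): e=[-4,8,18] → ·
    (6,2)@(13, 5): e=[10,2,10] → #
    (7,2)@(15, 5): e=[0,0,22] → ·  [on edge]
    (2,3)@(5, 7): e=[44,0,-22] → ·  [on edge]
    (6,3)@(13, 7): e=[4,-8,26] → ·
  covered (3 px):
    · · · · · · · · #
    · · · · · · · # ·
    · · · · · · # · ·
    · · · · · · · · ·

Z-buffer (winner per pixel, '.' = empty):
  0 . . . . . . . 2
  . 1 . . . . . 2 .
  . . . . . . 2 . .
  . . . . . . . . .

Answer: 2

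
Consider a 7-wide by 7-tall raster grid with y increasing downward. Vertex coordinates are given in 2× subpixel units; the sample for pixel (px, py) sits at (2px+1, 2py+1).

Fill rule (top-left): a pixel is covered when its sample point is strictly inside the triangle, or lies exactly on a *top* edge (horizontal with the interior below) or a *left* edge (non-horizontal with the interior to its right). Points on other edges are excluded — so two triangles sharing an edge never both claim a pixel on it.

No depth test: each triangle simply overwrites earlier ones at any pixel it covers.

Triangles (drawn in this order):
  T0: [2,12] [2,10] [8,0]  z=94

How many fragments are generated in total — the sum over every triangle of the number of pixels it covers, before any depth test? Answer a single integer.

T0:
  2·area = 12
  edge (2, 12)→(2, 10): d=(0,-2) top-left  bias=+0
  edge (2, 10)→(8, 0): d=(6,-10) top-left  bias=+0
  edge (8, 0)→(2, 12): d=(-6,12) right/bottom  bias=-1
    (2,2)@(5, 5): e=[6,0,6] → █  [on edge]
    (3,2)@(7, 5): e=[10,20,-18] → ·
    (2,3)@(5, 7): e=[6,12,-6] → ·
    (1,4)@(3, 9): e=[2,4,6] → █
    (2,4)@(5, 9): e=[6,24,-18] → ·
    (1,5)@(3, 11): e=[2,16,-6] → ·
  covered (2 px):
    · · · · · · ·
    · · · · · · ·
    · · █ · · · ·
    · · · · · · ·
    · █ · · · · ·
    · · · · · · ·
    · · · · · · ·

Answer: 2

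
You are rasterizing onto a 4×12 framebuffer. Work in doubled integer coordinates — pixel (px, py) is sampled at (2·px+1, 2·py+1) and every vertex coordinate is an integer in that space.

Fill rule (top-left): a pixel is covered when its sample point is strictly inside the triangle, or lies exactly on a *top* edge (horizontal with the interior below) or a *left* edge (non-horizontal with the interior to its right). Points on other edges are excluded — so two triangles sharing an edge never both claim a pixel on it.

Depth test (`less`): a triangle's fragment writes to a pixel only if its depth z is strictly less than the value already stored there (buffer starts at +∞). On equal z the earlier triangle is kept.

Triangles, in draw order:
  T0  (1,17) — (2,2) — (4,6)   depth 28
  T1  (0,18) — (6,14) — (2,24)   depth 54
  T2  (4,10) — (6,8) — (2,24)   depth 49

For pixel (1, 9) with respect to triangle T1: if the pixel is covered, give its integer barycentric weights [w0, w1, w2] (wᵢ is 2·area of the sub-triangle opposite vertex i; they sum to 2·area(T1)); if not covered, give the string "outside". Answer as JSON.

T0:
  2·area = 34
  edge (1, 17)→(2, 2): d=(1,-15) top-left  bias=+0
  edge (2, 2)→(4, 6): d=(2,4) right/bottom  bias=-1
  edge (4, 6)→(1, 17): d=(-3,11) right/bottom  bias=-1
    (1,2)@(3, 5): e=[18,2,14] → X
    (2,2)@(5, 5): e=[48,-6,-8] → .
    (1,3)@(3, 7): e=[20,6,8] → X
    (2,3)@(5, 7): e=[50,-2,-14] → .
    (1,4)@(3, 9): e=[22,10,2] → X
    (2,4)@(5, 9): e=[52,2,-20] → .
    (1,5)@(3, 11): e=[24,14,-4] → .
    (0,8)@(1, 17): e=[0,34,0] → .  [on edge]
  covered (3 px):
    . . . .
    . . . .
    . X . .
    . X . .
    . X . .
    . . . .
    . . . .
    . . . .
    . . . .
    . . . .
    . . . .
    . . . .
T1:
  2·area = 44
  edge (0, 18)→(6, 14): d=(6,-4) top-left  bias=+0
  edge (6, 14)→(2, 24): d=(-4,10) right/bottom  bias=-1
  edge (2, 24)→(0, 18): d=(-2,-6) top-left  bias=+0
    (2,7)@(5, 15): e=[2,6,36] → X
    (3,7)@(7, 15): e=[10,-14,48] → .
    (1,8)@(3, 17): e=[6,18,20] → X
    (2,8)@(5, 17): e=[14,-2,32] → .
    (0,9)@(1, 19): e=[10,30,4] → X
    (2,9)@(5, 19): e=[26,-10,28] → .
    (0,10)@(1, 21): e=[22,22,0] → X  [on edge]
    (2,10)@(5, 21): e=[38,-18,24] → .
    (0,11)@(1, 23): e=[34,14,-4] → .
    (1,11)@(3, 23): e=[42,-6,8] → .
  covered (6 px):
    . . . .
    . . . .
    . . . .
    . . . .
    . . . .
    . . . .
    . . . .
    . . X .
    . X . .
    X X . .
    X X . .
    . . . .
T2:
  2·area = 24
  edge (4, 10)→(6, 8): d=(2,-2) top-left  bias=+0
  edge (6, 8)→(2, 24): d=(-4,16) right/bottom  bias=-1
  edge (2, 24)→(4, 10): d=(2,-14) top-left  bias=+0
    (2,1)@(5, 3): e=[-12,36,0] → .  [on edge]
    (3,3)@(7, 7): e=[0,-12,36] → .  [on edge]
    (2,4)@(5, 9): e=[0,12,12] → X  [on edge]
    (3,4)@(7, 9): e=[4,-20,40] → .
    (1,5)@(3, 11): e=[0,36,-12] → .  [on edge]
    (2,5)@(5, 11): e=[4,4,16] → X
    (3,5)@(7, 11): e=[8,-28,44] → .
    (0,6)@(1, 13): e=[0,60,-36] → .  [on edge]
    (2,6)@(5, 13): e=[8,-4,20] → .
    (1,8)@(3, 17): e=[12,12,0] → X  [on edge]
    (2,8)@(5, 17): e=[16,-20,28] → .
    (1,9)@(3, 19): e=[16,4,4] → X
  covered (4 px):
    . . . .
    . . . .
    . . . .
    . . . .
    . . X .
    . . X .
    . . . .
    . . . .
    . X . .
    . X . .
    . . . .
    . . . .

Result: [10,16,18]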